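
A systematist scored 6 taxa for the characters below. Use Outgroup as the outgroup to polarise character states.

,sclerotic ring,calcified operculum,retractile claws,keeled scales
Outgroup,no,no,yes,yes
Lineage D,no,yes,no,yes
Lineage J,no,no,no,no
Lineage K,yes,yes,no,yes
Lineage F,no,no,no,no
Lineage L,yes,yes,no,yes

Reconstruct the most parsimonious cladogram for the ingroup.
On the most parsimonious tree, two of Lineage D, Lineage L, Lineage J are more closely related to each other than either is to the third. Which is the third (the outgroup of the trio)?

Lineage J

Character polarity is set by the outgroup: the derived state is whichever differs from the outgroup's state, so for retractile claws, keeled scales the derived state is 'no', and for the remaining characters it is 'yes'.
sclerotic ring (derived state 'yes') is shared by Lineage K and Lineage L — a synapomorphy uniting that clade.
calcified operculum: derived state 'yes' in Lineage D, Lineage K, and Lineage L only — synapomorphy for {Lineage D, Lineage K, Lineage L}.
retractile claws (derived state 'no') is shared by all ingroup taxa — unites the whole ingroup.
keeled scales: derived state 'no' in Lineage F and Lineage J only — synapomorphy for {Lineage F, Lineage J}.
Most parsimonious ingroup topology: ((Lineage D,(Lineage K,Lineage L)),(Lineage J,Lineage F)).
Lineage L and Lineage D share a more recent common ancestor with each other than either does with Lineage J, so Lineage J is the least closely related of the three.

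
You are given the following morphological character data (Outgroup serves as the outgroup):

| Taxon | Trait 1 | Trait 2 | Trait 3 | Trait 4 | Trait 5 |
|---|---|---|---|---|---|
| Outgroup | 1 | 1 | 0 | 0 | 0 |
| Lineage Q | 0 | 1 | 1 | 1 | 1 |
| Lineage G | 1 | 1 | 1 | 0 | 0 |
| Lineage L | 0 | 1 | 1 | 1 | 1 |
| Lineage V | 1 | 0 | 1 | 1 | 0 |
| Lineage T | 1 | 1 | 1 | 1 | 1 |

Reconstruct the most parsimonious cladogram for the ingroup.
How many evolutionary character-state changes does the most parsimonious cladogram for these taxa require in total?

5

Character polarity is set by the outgroup: the derived state is whichever differs from the outgroup's state, so for Trait 1, Trait 2 the derived state is '0', and for the remaining characters it is '1'.
Only Lineage L and Lineage Q show the derived state '0' for Trait 1, supporting them as a clade.
Trait 2 (derived state '0') is unique to Lineage V (autapomorphy; uninformative for grouping).
Trait 3 (derived state '1') is shared by all ingroup taxa — unites the whole ingroup.
Trait 4: derived state '1' in Lineage L, Lineage Q, Lineage T, and Lineage V only — synapomorphy for {Lineage L, Lineage Q, Lineage T, Lineage V}.
Only Lineage L, Lineage Q, and Lineage T show the derived state '1' for Trait 5, supporting them as a clade.
Most parsimonious ingroup topology: ((((Lineage Q,Lineage L),Lineage T),Lineage V),Lineage G).
Changes per character on this tree: Trait 1: 1; Trait 2: 1; Trait 3: 1; Trait 4: 1; Trait 5: 1.
Total = 5.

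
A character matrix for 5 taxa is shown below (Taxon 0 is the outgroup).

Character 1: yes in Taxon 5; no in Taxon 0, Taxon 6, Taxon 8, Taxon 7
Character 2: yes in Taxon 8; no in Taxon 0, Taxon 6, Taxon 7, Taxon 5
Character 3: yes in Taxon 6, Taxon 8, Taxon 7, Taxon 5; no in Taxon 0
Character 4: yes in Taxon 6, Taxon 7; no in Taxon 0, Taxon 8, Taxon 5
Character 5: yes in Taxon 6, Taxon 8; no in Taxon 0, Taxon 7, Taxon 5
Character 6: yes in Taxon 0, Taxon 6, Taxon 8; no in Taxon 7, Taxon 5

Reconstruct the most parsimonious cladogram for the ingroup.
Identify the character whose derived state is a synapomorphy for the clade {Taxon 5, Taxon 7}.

Character 6

Character polarity is set by the outgroup: the derived state is whichever differs from the outgroup's state, so for Character 6 the derived state is 'no', and for the remaining characters it is 'yes'.
Character 1 (derived state 'yes') is unique to Taxon 5 (autapomorphy; uninformative for grouping).
Character 2 (derived state 'yes') is unique to Taxon 8 (autapomorphy; uninformative for grouping).
All ingroup taxa share the derived state 'yes' for Character 3; it defines the ingroup but does not resolve relationships within it.
Character 4 (state 'yes') occurs in Taxon 6 and Taxon 7 but conflicts with the nesting implied by the other characters — most parsimoniously interpreted as homoplasy.
Only Taxon 6 and Taxon 8 show the derived state 'yes' for Character 5, supporting them as a clade.
Only Taxon 5 and Taxon 7 show the derived state 'no' for Character 6, supporting them as a clade.
Most parsimonious ingroup topology: ((Taxon 6,Taxon 8),(Taxon 7,Taxon 5)).
The clade {Taxon 5, Taxon 7} is supported by Character 6: its derived state 'no' occurs in exactly those taxa and in no other taxon (including the outgroup).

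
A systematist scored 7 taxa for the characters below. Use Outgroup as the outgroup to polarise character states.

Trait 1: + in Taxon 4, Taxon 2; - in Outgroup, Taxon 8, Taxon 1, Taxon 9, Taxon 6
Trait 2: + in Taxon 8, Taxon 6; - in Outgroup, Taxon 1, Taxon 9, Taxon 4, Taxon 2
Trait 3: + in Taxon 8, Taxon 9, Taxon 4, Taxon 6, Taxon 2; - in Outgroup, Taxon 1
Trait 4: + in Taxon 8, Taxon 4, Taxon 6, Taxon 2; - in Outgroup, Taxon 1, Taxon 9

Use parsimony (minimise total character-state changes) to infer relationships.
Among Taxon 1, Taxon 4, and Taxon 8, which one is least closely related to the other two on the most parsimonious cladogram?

The outgroup has state '-' for every character, so '+' is the derived state throughout.
Only Taxon 2 and Taxon 4 show the derived state '+' for Trait 1, supporting them as a clade.
Trait 2 (derived state '+') is shared by Taxon 6 and Taxon 8 — a synapomorphy uniting that clade.
Trait 3: derived state '+' in Taxon 2, Taxon 4, Taxon 6, Taxon 8, and Taxon 9 only — synapomorphy for {Taxon 2, Taxon 4, Taxon 6, Taxon 8, Taxon 9}.
Only Taxon 2, Taxon 4, Taxon 6, and Taxon 8 show the derived state '+' for Trait 4, supporting them as a clade.
Most parsimonious ingroup topology: ((((Taxon 8,Taxon 6),(Taxon 4,Taxon 2)),Taxon 9),Taxon 1).
Taxon 8 and Taxon 4 share a more recent common ancestor with each other than either does with Taxon 1, so Taxon 1 is the least closely related of the three.

Taxon 1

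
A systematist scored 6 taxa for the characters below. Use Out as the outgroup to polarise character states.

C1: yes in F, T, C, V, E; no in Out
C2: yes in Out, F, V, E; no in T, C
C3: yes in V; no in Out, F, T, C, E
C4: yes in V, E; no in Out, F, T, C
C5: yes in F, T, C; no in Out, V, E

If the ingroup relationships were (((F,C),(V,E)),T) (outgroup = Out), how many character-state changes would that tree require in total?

7

Map each character onto (((F,C),(V,E)),T) (rooted by Out) and count the minimum state changes it requires (Fitch parsimony):
C1: 1; C2: 2; C3: 1; C4: 1; C5: 2.
Total tree length = 7.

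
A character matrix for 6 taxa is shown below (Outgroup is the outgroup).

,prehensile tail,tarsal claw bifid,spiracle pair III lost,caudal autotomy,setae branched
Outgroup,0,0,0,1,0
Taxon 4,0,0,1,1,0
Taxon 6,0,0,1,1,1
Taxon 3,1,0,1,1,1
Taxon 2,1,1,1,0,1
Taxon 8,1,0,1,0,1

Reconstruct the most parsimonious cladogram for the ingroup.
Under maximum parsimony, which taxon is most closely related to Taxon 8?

Character polarity is set by the outgroup: the derived state is whichever differs from the outgroup's state, so for caudal autotomy the derived state is '0', and for the remaining characters it is '1'.
prehensile tail (derived state '1') is shared by Taxon 2, Taxon 3, and Taxon 8 — a synapomorphy uniting that clade.
tarsal claw bifid: derived state '1' in Taxon 2 only — an autapomorphy, so it tells us nothing about relationships among taxa.
All ingroup taxa share the derived state '1' for spiracle pair III lost; it defines the ingroup but does not resolve relationships within it.
caudal autotomy: derived state '0' in Taxon 2 and Taxon 8 only — synapomorphy for {Taxon 2, Taxon 8}.
setae branched: derived state '1' in Taxon 2, Taxon 3, Taxon 6, and Taxon 8 only — synapomorphy for {Taxon 2, Taxon 3, Taxon 6, Taxon 8}.
Most parsimonious ingroup topology: (Taxon 4,(Taxon 6,(Taxon 3,(Taxon 2,Taxon 8)))).
Taxon 8 and Taxon 2 form a cherry on this tree, so they are sister taxa.

Taxon 2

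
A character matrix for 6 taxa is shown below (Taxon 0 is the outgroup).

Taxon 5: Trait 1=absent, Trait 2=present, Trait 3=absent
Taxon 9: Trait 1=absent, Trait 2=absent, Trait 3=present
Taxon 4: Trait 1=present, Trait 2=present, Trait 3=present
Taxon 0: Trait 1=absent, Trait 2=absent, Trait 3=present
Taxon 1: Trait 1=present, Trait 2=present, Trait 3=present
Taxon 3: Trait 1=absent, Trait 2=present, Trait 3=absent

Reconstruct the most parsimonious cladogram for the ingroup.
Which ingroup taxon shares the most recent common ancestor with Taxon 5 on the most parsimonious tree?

Taxon 3

Character polarity is set by the outgroup: the derived state is whichever differs from the outgroup's state, so for Trait 3 the derived state is 'absent', and for the remaining characters it is 'present'.
Trait 1: derived state 'present' in Taxon 1 and Taxon 4 only — synapomorphy for {Taxon 1, Taxon 4}.
Only Taxon 1, Taxon 3, Taxon 4, and Taxon 5 show the derived state 'present' for Trait 2, supporting them as a clade.
Trait 3: derived state 'absent' in Taxon 3 and Taxon 5 only — synapomorphy for {Taxon 3, Taxon 5}.
Most parsimonious ingroup topology: (((Taxon 1,Taxon 4),(Taxon 5,Taxon 3)),Taxon 9).
Taxon 5 and Taxon 3 form a cherry on this tree, so they are sister taxa.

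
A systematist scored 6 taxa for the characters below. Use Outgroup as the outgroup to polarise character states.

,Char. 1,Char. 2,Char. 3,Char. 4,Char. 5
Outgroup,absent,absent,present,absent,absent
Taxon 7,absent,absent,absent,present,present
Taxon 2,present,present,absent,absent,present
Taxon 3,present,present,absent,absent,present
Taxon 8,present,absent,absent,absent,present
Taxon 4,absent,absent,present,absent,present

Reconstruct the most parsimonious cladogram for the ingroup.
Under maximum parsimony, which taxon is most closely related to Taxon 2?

Taxon 3

Character polarity is set by the outgroup: the derived state is whichever differs from the outgroup's state, so for Char. 3 the derived state is 'absent', and for the remaining characters it is 'present'.
Only Taxon 2, Taxon 3, and Taxon 8 show the derived state 'present' for Char. 1, supporting them as a clade.
Char. 2 (derived state 'present') is shared by Taxon 2 and Taxon 3 — a synapomorphy uniting that clade.
Only Taxon 2, Taxon 3, Taxon 7, and Taxon 8 show the derived state 'absent' for Char. 3, supporting them as a clade.
Char. 4 (derived state 'present') is unique to Taxon 7 (autapomorphy; uninformative for grouping).
Char. 5 (derived state 'present') is shared by all ingroup taxa — unites the whole ingroup.
Most parsimonious ingroup topology: ((Taxon 7,((Taxon 2,Taxon 3),Taxon 8)),Taxon 4).
Taxon 2 and Taxon 3 form a cherry on this tree, so they are sister taxa.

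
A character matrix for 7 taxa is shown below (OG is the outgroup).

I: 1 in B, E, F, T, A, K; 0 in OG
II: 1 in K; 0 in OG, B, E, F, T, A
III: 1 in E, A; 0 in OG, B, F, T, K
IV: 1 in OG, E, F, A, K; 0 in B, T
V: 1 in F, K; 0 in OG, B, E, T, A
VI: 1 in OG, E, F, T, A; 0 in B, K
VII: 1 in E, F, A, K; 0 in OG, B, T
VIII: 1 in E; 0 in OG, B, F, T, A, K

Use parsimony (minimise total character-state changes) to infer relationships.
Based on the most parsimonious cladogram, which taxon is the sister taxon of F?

K

Character polarity is set by the outgroup: the derived state is whichever differs from the outgroup's state, so for IV, VI the derived state is '0', and for the remaining characters it is '1'.
All ingroup taxa share the derived state '1' for I; it defines the ingroup but does not resolve relationships within it.
II: derived state '1' in K only — an autapomorphy, so it tells us nothing about relationships among taxa.
III (derived state '1') is shared by A and E — a synapomorphy uniting that clade.
IV: derived state '0' in B and T only — synapomorphy for {B, T}.
V: derived state '1' in F and K only — synapomorphy for {F, K}.
VI groups B and K, which is incompatible with the clades supported by the remaining characters; treating it as convergent (homoplasy) costs fewer steps than any alternative tree.
VII: derived state '1' in A, E, F, and K only — synapomorphy for {A, E, F, K}.
VIII (derived state '1') is unique to E (autapomorphy; uninformative for grouping).
Most parsimonious ingroup topology: ((B,T),((E,A),(F,K))).
F and K form a cherry on this tree, so they are sister taxa.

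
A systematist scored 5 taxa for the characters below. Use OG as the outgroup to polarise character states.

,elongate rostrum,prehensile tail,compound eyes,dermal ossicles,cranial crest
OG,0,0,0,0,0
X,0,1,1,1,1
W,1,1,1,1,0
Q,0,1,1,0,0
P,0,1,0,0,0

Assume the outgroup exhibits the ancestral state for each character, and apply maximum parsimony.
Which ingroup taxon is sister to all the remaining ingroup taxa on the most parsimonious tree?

The outgroup has state '0' for every character, so '1' is the derived state throughout.
elongate rostrum (derived state '1') is unique to W (autapomorphy; uninformative for grouping).
All ingroup taxa share the derived state '1' for prehensile tail; it defines the ingroup but does not resolve relationships within it.
Only Q, W, and X show the derived state '1' for compound eyes, supporting them as a clade.
dermal ossicles (derived state '1') is shared by W and X — a synapomorphy uniting that clade.
cranial crest (derived state '1') is unique to X (autapomorphy; uninformative for grouping).
Most parsimonious ingroup topology: (((X,W),Q),P).
P is sister to the clade containing all other ingroup taxa, so it is the earliest-diverging (most basal) ingroup lineage.

P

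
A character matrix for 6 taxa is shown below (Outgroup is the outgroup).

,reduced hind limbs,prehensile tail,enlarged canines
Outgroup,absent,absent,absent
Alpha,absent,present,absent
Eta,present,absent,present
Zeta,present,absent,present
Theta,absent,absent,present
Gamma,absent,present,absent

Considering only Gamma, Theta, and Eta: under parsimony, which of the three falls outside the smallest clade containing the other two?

The outgroup has state 'absent' for every character, so 'present' is the derived state throughout.
Only Eta and Zeta show the derived state 'present' for reduced hind limbs, supporting them as a clade.
Only Alpha and Gamma show the derived state 'present' for prehensile tail, supporting them as a clade.
Only Eta, Theta, and Zeta show the derived state 'present' for enlarged canines, supporting them as a clade.
Most parsimonious ingroup topology: ((Alpha,Gamma),((Eta,Zeta),Theta)).
Theta and Eta share a more recent common ancestor with each other than either does with Gamma, so Gamma is the least closely related of the three.

Gamma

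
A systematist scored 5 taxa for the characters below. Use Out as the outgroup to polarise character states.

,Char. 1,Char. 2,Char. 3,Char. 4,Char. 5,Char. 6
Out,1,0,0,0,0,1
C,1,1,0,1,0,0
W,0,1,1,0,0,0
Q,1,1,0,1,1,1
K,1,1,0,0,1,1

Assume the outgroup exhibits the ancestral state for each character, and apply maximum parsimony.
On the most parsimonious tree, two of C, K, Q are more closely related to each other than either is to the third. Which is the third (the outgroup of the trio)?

C

Character polarity is set by the outgroup: the derived state is whichever differs from the outgroup's state, so for Char. 1, Char. 6 the derived state is '0', and for the remaining characters it is '1'.
Char. 1 (derived state '0') is unique to W (autapomorphy; uninformative for grouping).
All ingroup taxa share the derived state '1' for Char. 2; it defines the ingroup but does not resolve relationships within it.
Char. 3: derived state '1' in W only — an autapomorphy, so it tells us nothing about relationships among taxa.
Char. 4 groups C and Q, which is incompatible with the clades supported by the remaining characters; treating it as convergent (homoplasy) costs fewer steps than any alternative tree.
Char. 5: derived state '1' in K and Q only — synapomorphy for {K, Q}.
Char. 6 (derived state '0') is shared by C and W — a synapomorphy uniting that clade.
Most parsimonious ingroup topology: ((C,W),(Q,K)).
K and Q share a more recent common ancestor with each other than either does with C, so C is the least closely related of the three.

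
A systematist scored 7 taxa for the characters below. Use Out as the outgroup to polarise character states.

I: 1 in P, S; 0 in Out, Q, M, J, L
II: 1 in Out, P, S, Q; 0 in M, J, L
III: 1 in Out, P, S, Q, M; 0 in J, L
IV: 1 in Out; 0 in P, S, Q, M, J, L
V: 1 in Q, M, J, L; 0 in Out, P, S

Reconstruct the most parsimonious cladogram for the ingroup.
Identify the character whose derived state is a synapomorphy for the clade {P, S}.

I

Character polarity is set by the outgroup: the derived state is whichever differs from the outgroup's state, so for II, III, IV the derived state is '0', and for the remaining characters it is '1'.
Only P and S show the derived state '1' for I, supporting them as a clade.
Only J, L, and M show the derived state '0' for II, supporting them as a clade.
III: derived state '0' in J and L only — synapomorphy for {J, L}.
IV (derived state '0') is shared by all ingroup taxa — unites the whole ingroup.
Only J, L, M, and Q show the derived state '1' for V, supporting them as a clade.
Most parsimonious ingroup topology: ((P,S),(Q,(M,(J,L)))).
The clade {P, S} is supported by I: its derived state '1' occurs in exactly those taxa and in no other taxon (including the outgroup).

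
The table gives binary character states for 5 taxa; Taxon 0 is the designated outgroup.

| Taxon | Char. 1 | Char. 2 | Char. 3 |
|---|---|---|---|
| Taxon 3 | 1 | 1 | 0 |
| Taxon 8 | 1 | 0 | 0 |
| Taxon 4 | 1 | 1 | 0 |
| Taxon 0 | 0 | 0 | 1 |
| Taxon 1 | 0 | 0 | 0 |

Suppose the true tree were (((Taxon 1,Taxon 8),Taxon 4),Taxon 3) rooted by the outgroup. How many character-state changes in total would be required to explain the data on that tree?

5

Map each character onto (((Taxon 1,Taxon 8),Taxon 4),Taxon 3) (rooted by Taxon 0) and count the minimum state changes it requires (Fitch parsimony):
Char. 1: 2; Char. 2: 2; Char. 3: 1.
Total tree length = 5.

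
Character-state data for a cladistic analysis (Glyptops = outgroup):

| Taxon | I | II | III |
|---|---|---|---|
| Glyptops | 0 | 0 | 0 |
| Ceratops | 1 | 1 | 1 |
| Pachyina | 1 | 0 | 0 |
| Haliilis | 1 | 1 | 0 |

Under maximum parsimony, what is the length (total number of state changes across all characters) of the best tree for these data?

3

The outgroup has state '0' for every character, so '1' is the derived state throughout.
I (derived state '1') is shared by all ingroup taxa — unites the whole ingroup.
II (derived state '1') is shared by Ceratops and Haliilis — a synapomorphy uniting that clade.
III: derived state '1' in Ceratops only — an autapomorphy, so it tells us nothing about relationships among taxa.
Most parsimonious ingroup topology: ((Ceratops,Haliilis),Pachyina).
Changes per character on this tree: I: 1; II: 1; III: 1.
Total = 3.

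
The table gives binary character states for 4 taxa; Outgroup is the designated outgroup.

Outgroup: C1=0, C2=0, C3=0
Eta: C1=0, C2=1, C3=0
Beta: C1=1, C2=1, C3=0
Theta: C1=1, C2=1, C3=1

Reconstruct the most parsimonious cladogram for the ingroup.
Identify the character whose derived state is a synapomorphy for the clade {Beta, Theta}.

C1

The outgroup has state '0' for every character, so '1' is the derived state throughout.
C1: derived state '1' in Beta and Theta only — synapomorphy for {Beta, Theta}.
All ingroup taxa share the derived state '1' for C2; it defines the ingroup but does not resolve relationships within it.
C3 (derived state '1') is unique to Theta (autapomorphy; uninformative for grouping).
Most parsimonious ingroup topology: (Eta,(Beta,Theta)).
The clade {Beta, Theta} is supported by C1: its derived state '1' occurs in exactly those taxa and in no other taxon (including the outgroup).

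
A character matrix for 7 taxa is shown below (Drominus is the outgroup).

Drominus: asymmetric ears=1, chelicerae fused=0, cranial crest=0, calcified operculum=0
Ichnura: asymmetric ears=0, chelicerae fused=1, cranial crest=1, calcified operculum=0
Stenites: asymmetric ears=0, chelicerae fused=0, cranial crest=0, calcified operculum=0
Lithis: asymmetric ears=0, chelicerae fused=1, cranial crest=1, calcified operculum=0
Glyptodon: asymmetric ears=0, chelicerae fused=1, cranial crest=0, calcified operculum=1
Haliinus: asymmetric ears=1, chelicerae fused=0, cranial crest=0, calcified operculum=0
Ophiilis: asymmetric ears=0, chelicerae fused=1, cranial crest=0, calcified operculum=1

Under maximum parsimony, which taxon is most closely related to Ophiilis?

Glyptodon

Character polarity is set by the outgroup: the derived state is whichever differs from the outgroup's state, so for asymmetric ears the derived state is '0', and for the remaining characters it is '1'.
Only Glyptodon, Ichnura, Lithis, Ophiilis, and Stenites show the derived state '0' for asymmetric ears, supporting them as a clade.
Only Glyptodon, Ichnura, Lithis, and Ophiilis show the derived state '1' for chelicerae fused, supporting them as a clade.
cranial crest (derived state '1') is shared by Ichnura and Lithis — a synapomorphy uniting that clade.
calcified operculum (derived state '1') is shared by Glyptodon and Ophiilis — a synapomorphy uniting that clade.
Most parsimonious ingroup topology: ((((Ichnura,Lithis),(Glyptodon,Ophiilis)),Stenites),Haliinus).
Ophiilis and Glyptodon form a cherry on this tree, so they are sister taxa.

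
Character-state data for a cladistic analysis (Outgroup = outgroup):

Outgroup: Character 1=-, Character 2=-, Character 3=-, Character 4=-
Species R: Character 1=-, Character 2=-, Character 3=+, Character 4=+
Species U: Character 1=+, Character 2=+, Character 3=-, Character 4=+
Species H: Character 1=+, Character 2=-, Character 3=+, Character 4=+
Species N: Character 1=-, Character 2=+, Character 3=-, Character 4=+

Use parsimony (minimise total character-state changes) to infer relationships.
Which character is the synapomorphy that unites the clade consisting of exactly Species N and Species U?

The outgroup has state '-' for every character, so '+' is the derived state throughout.
Character 1 (state '+') occurs in Species H and Species U but conflicts with the nesting implied by the other characters — most parsimoniously interpreted as homoplasy.
Character 2: derived state '+' in Species N and Species U only — synapomorphy for {Species N, Species U}.
Only Species H and Species R show the derived state '+' for Character 3, supporting them as a clade.
All ingroup taxa share the derived state '+' for Character 4; it defines the ingroup but does not resolve relationships within it.
Most parsimonious ingroup topology: ((Species R,Species H),(Species U,Species N)).
The clade {Species N, Species U} is supported by Character 2: its derived state '+' occurs in exactly those taxa and in no other taxon (including the outgroup).

Character 2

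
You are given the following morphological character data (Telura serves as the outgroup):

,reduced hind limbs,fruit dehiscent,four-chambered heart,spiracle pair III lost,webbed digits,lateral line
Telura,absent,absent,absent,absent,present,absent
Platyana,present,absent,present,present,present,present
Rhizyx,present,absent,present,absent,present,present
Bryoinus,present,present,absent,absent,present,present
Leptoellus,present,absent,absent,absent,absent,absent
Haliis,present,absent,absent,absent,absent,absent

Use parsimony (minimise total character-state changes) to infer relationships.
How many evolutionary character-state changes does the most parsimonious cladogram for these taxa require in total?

Character polarity is set by the outgroup: the derived state is whichever differs from the outgroup's state, so for webbed digits the derived state is 'absent', and for the remaining characters it is 'present'.
reduced hind limbs (derived state 'present') is shared by all ingroup taxa — unites the whole ingroup.
fruit dehiscent: derived state 'present' in Bryoinus only — an autapomorphy, so it tells us nothing about relationships among taxa.
four-chambered heart: derived state 'present' in Platyana and Rhizyx only — synapomorphy for {Platyana, Rhizyx}.
spiracle pair III lost: derived state 'present' in Platyana only — an autapomorphy, so it tells us nothing about relationships among taxa.
Only Haliis and Leptoellus show the derived state 'absent' for webbed digits, supporting them as a clade.
Only Bryoinus, Platyana, and Rhizyx show the derived state 'present' for lateral line, supporting them as a clade.
Most parsimonious ingroup topology: (((Platyana,Rhizyx),Bryoinus),(Leptoellus,Haliis)).
Changes per character on this tree: reduced hind limbs: 1; fruit dehiscent: 1; four-chambered heart: 1; spiracle pair III lost: 1; webbed digits: 1; lateral line: 1.
Total = 6.

6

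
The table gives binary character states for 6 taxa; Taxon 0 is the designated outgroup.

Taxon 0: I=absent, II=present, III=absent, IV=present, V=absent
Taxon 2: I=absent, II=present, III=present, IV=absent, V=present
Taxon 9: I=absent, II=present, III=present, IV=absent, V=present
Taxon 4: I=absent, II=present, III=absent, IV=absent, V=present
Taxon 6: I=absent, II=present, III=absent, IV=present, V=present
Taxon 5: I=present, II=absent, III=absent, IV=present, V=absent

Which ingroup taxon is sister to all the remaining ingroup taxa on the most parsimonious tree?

Character polarity is set by the outgroup: the derived state is whichever differs from the outgroup's state, so for II, IV the derived state is 'absent', and for the remaining characters it is 'present'.
I: derived state 'present' in Taxon 5 only — an autapomorphy, so it tells us nothing about relationships among taxa.
II: derived state 'absent' in Taxon 5 only — an autapomorphy, so it tells us nothing about relationships among taxa.
Only Taxon 2 and Taxon 9 show the derived state 'present' for III, supporting them as a clade.
Only Taxon 2, Taxon 4, and Taxon 9 show the derived state 'absent' for IV, supporting them as a clade.
V: derived state 'present' in Taxon 2, Taxon 4, Taxon 6, and Taxon 9 only — synapomorphy for {Taxon 2, Taxon 4, Taxon 6, Taxon 9}.
Most parsimonious ingroup topology: ((((Taxon 2,Taxon 9),Taxon 4),Taxon 6),Taxon 5).
Taxon 5 is sister to the clade containing all other ingroup taxa, so it is the earliest-diverging (most basal) ingroup lineage.

Taxon 5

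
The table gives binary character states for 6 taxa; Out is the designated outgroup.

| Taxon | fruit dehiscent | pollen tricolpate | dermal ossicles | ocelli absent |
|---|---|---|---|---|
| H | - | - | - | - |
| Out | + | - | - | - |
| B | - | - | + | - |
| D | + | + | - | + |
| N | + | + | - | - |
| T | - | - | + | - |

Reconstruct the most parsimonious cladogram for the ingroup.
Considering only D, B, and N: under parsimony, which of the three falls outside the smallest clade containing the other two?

B

Character polarity is set by the outgroup: the derived state is whichever differs from the outgroup's state, so for fruit dehiscent the derived state is '-', and for the remaining characters it is '+'.
Only B, H, and T show the derived state '-' for fruit dehiscent, supporting them as a clade.
Only D and N show the derived state '+' for pollen tricolpate, supporting them as a clade.
dermal ossicles: derived state '+' in B and T only — synapomorphy for {B, T}.
ocelli absent: derived state '+' in D only — an autapomorphy, so it tells us nothing about relationships among taxa.
Most parsimonious ingroup topology: ((N,D),((T,B),H)).
D and N share a more recent common ancestor with each other than either does with B, so B is the least closely related of the three.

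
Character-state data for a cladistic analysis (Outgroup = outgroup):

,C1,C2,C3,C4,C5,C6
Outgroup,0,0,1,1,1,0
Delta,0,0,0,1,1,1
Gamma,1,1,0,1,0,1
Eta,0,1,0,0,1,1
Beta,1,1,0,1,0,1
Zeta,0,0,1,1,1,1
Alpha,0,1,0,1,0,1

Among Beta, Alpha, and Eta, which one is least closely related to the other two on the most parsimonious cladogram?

Character polarity is set by the outgroup: the derived state is whichever differs from the outgroup's state, so for C3, C4, C5 the derived state is '0', and for the remaining characters it is '1'.
C1: derived state '1' in Beta and Gamma only — synapomorphy for {Beta, Gamma}.
C2 (derived state '1') is shared by Alpha, Beta, Eta, and Gamma — a synapomorphy uniting that clade.
C3: derived state '0' in Alpha, Beta, Delta, Eta, and Gamma only — synapomorphy for {Alpha, Beta, Delta, Eta, Gamma}.
C4 (derived state '0') is unique to Eta (autapomorphy; uninformative for grouping).
C5 (derived state '0') is shared by Alpha, Beta, and Gamma — a synapomorphy uniting that clade.
C6 (derived state '1') is shared by all ingroup taxa — unites the whole ingroup.
Most parsimonious ingroup topology: ((Delta,(((Gamma,Beta),Alpha),Eta)),Zeta).
Beta and Alpha share a more recent common ancestor with each other than either does with Eta, so Eta is the least closely related of the three.

Eta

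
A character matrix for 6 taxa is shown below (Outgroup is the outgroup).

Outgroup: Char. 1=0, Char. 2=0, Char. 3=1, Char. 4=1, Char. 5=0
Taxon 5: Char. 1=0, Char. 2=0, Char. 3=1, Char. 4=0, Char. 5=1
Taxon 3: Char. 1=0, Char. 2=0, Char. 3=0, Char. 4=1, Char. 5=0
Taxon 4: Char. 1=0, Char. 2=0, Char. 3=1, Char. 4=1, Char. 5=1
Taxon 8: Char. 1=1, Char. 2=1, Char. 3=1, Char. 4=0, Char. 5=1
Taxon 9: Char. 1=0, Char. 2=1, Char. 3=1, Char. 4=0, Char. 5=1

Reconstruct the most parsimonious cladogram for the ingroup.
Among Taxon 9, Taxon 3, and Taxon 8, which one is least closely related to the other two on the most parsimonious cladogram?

Character polarity is set by the outgroup: the derived state is whichever differs from the outgroup's state, so for Char. 3, Char. 4 the derived state is '0', and for the remaining characters it is '1'.
Char. 1: derived state '1' in Taxon 8 only — an autapomorphy, so it tells us nothing about relationships among taxa.
Only Taxon 8 and Taxon 9 show the derived state '1' for Char. 2, supporting them as a clade.
Char. 3: derived state '0' in Taxon 3 only — an autapomorphy, so it tells us nothing about relationships among taxa.
Char. 4 (derived state '0') is shared by Taxon 5, Taxon 8, and Taxon 9 — a synapomorphy uniting that clade.
Char. 5: derived state '1' in Taxon 4, Taxon 5, Taxon 8, and Taxon 9 only — synapomorphy for {Taxon 4, Taxon 5, Taxon 8, Taxon 9}.
Most parsimonious ingroup topology: (((Taxon 5,(Taxon 8,Taxon 9)),Taxon 4),Taxon 3).
Taxon 8 and Taxon 9 share a more recent common ancestor with each other than either does with Taxon 3, so Taxon 3 is the least closely related of the three.

Taxon 3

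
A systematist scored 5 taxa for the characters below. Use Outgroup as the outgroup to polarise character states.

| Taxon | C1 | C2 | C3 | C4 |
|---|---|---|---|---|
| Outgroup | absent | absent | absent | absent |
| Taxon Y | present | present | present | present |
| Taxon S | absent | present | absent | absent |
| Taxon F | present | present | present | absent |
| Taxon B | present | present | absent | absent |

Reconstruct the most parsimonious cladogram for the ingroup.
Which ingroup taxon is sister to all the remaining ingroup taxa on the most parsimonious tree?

Taxon S

The outgroup has state 'absent' for every character, so 'present' is the derived state throughout.
C1: derived state 'present' in Taxon B, Taxon F, and Taxon Y only — synapomorphy for {Taxon B, Taxon F, Taxon Y}.
C2 (derived state 'present') is shared by all ingroup taxa — unites the whole ingroup.
C3 (derived state 'present') is shared by Taxon F and Taxon Y — a synapomorphy uniting that clade.
C4 (derived state 'present') is unique to Taxon Y (autapomorphy; uninformative for grouping).
Most parsimonious ingroup topology: (((Taxon Y,Taxon F),Taxon B),Taxon S).
Taxon S is sister to the clade containing all other ingroup taxa, so it is the earliest-diverging (most basal) ingroup lineage.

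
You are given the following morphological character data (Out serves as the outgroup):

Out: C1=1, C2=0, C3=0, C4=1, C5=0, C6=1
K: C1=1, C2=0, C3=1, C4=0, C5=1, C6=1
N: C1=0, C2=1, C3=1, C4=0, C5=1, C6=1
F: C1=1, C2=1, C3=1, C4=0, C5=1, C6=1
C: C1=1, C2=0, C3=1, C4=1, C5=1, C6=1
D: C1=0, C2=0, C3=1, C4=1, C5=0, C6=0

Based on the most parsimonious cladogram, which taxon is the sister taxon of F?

N

Character polarity is set by the outgroup: the derived state is whichever differs from the outgroup's state, so for C1, C4, C6 the derived state is '0', and for the remaining characters it is '1'.
C1 (state '0') occurs in D and N but conflicts with the nesting implied by the other characters — most parsimoniously interpreted as homoplasy.
C2 (derived state '1') is shared by F and N — a synapomorphy uniting that clade.
C3 (derived state '1') is shared by all ingroup taxa — unites the whole ingroup.
C4 (derived state '0') is shared by F, K, and N — a synapomorphy uniting that clade.
C5: derived state '1' in C, F, K, and N only — synapomorphy for {C, F, K, N}.
C6 (derived state '0') is unique to D (autapomorphy; uninformative for grouping).
Most parsimonious ingroup topology: (((K,(N,F)),C),D).
F and N form a cherry on this tree, so they are sister taxa.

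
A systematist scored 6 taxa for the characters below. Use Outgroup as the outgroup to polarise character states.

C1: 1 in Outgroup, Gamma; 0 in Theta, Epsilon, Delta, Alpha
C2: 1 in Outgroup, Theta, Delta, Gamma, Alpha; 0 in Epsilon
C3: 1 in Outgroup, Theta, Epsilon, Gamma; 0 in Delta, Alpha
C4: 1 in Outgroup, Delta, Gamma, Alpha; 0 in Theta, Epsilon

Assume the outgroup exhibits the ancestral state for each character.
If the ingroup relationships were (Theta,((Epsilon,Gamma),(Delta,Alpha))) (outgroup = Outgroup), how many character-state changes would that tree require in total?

Map each character onto (Theta,((Epsilon,Gamma),(Delta,Alpha))) (rooted by Outgroup) and count the minimum state changes it requires (Fitch parsimony):
C1: 2; C2: 1; C3: 1; C4: 2.
Total tree length = 6.

6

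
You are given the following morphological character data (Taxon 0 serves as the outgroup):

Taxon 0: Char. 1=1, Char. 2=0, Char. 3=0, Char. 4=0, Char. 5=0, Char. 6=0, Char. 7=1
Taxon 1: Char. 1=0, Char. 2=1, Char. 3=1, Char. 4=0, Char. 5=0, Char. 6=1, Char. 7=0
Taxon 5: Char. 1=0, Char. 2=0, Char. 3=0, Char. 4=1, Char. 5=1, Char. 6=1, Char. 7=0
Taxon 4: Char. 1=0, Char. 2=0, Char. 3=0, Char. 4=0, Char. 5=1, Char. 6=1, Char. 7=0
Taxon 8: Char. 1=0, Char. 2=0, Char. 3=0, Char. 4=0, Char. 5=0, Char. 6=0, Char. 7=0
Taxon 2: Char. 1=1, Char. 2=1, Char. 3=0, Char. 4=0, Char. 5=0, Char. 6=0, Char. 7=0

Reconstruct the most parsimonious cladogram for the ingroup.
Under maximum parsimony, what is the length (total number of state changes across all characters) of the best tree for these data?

8

Character polarity is set by the outgroup: the derived state is whichever differs from the outgroup's state, so for Char. 1, Char. 7 the derived state is '0', and for the remaining characters it is '1'.
Char. 1 (derived state '0') is shared by Taxon 1, Taxon 4, Taxon 5, and Taxon 8 — a synapomorphy uniting that clade.
Char. 2 (state '1') occurs in Taxon 1 and Taxon 2 but conflicts with the nesting implied by the other characters — most parsimoniously interpreted as homoplasy.
Char. 3: derived state '1' in Taxon 1 only — an autapomorphy, so it tells us nothing about relationships among taxa.
Char. 4 (derived state '1') is unique to Taxon 5 (autapomorphy; uninformative for grouping).
Char. 5 (derived state '1') is shared by Taxon 4 and Taxon 5 — a synapomorphy uniting that clade.
Char. 6: derived state '1' in Taxon 1, Taxon 4, and Taxon 5 only — synapomorphy for {Taxon 1, Taxon 4, Taxon 5}.
Char. 7 (derived state '0') is shared by all ingroup taxa — unites the whole ingroup.
Most parsimonious ingroup topology: (((Taxon 1,(Taxon 5,Taxon 4)),Taxon 8),Taxon 2).
Changes per character on this tree: Char. 1: 1; Char. 2: 2; Char. 3: 1; Char. 4: 1; Char. 5: 1; Char. 6: 1; Char. 7: 1.
Total = 8.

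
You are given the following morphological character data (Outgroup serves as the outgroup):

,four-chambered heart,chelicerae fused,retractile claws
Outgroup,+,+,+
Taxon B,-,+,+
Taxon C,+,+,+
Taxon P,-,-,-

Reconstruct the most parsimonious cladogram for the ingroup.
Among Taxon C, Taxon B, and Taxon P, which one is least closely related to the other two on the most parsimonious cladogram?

Taxon C

The outgroup has state '+' for every character, so '-' is the derived state throughout.
four-chambered heart (derived state '-') is shared by Taxon B and Taxon P — a synapomorphy uniting that clade.
chelicerae fused: derived state '-' in Taxon P only — an autapomorphy, so it tells us nothing about relationships among taxa.
retractile claws (derived state '-') is unique to Taxon P (autapomorphy; uninformative for grouping).
Most parsimonious ingroup topology: ((Taxon B,Taxon P),Taxon C).
Taxon P and Taxon B share a more recent common ancestor with each other than either does with Taxon C, so Taxon C is the least closely related of the three.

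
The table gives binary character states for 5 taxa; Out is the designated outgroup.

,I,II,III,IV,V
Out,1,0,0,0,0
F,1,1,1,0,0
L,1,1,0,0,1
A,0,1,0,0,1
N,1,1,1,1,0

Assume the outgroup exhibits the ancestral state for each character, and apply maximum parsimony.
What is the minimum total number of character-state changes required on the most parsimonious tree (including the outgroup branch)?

5

Character polarity is set by the outgroup: the derived state is whichever differs from the outgroup's state, so for I the derived state is '0', and for the remaining characters it is '1'.
I: derived state '0' in A only — an autapomorphy, so it tells us nothing about relationships among taxa.
II (derived state '1') is shared by all ingroup taxa — unites the whole ingroup.
III: derived state '1' in F and N only — synapomorphy for {F, N}.
IV (derived state '1') is unique to N (autapomorphy; uninformative for grouping).
Only A and L show the derived state '1' for V, supporting them as a clade.
Most parsimonious ingroup topology: ((F,N),(L,A)).
Changes per character on this tree: I: 1; II: 1; III: 1; IV: 1; V: 1.
Total = 5.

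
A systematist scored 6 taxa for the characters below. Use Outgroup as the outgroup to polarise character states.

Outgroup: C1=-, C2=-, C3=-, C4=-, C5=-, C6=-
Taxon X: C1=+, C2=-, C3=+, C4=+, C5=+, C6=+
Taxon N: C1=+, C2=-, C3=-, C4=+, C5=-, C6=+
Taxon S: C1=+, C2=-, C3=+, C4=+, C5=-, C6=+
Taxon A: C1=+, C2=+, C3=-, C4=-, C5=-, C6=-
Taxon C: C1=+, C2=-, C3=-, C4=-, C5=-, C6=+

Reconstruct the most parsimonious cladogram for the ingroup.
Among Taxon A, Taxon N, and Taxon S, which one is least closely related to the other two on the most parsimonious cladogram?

The outgroup has state '-' for every character, so '+' is the derived state throughout.
All ingroup taxa share the derived state '+' for C1; it defines the ingroup but does not resolve relationships within it.
C2: derived state '+' in Taxon A only — an autapomorphy, so it tells us nothing about relationships among taxa.
Only Taxon S and Taxon X show the derived state '+' for C3, supporting them as a clade.
Only Taxon N, Taxon S, and Taxon X show the derived state '+' for C4, supporting them as a clade.
C5 (derived state '+') is unique to Taxon X (autapomorphy; uninformative for grouping).
C6: derived state '+' in Taxon C, Taxon N, Taxon S, and Taxon X only — synapomorphy for {Taxon C, Taxon N, Taxon S, Taxon X}.
Most parsimonious ingroup topology: ((((Taxon X,Taxon S),Taxon N),Taxon C),Taxon A).
Taxon N and Taxon S share a more recent common ancestor with each other than either does with Taxon A, so Taxon A is the least closely related of the three.

Taxon A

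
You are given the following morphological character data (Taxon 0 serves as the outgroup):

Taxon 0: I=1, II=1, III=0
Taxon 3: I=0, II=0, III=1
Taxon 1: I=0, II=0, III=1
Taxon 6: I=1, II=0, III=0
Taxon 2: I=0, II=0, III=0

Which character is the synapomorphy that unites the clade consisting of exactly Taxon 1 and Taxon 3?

Character polarity is set by the outgroup: the derived state is whichever differs from the outgroup's state, so for I, II the derived state is '0', and for the remaining characters it is '1'.
I: derived state '0' in Taxon 1, Taxon 2, and Taxon 3 only — synapomorphy for {Taxon 1, Taxon 2, Taxon 3}.
All ingroup taxa share the derived state '0' for II; it defines the ingroup but does not resolve relationships within it.
Only Taxon 1 and Taxon 3 show the derived state '1' for III, supporting them as a clade.
Most parsimonious ingroup topology: (((Taxon 3,Taxon 1),Taxon 2),Taxon 6).
The clade {Taxon 1, Taxon 3} is supported by III: its derived state '1' occurs in exactly those taxa and in no other taxon (including the outgroup).

III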